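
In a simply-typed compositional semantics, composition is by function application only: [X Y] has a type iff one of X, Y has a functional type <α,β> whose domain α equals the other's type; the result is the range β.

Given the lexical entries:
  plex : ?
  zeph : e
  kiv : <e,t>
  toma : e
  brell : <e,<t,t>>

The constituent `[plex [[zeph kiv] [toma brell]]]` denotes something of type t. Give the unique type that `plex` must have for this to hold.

<t,t>

At [plex [[zeph kiv] [toma brell]]] (required: t): [[zeph kiv] [toma brell]] is t, which is not a function with range t; hence plex is the functor — type <t,t>.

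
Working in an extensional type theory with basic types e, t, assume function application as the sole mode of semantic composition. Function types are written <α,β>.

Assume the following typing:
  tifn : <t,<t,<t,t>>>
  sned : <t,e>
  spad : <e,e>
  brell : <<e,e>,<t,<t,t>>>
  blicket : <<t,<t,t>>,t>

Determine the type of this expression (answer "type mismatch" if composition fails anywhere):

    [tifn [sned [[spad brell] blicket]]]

[spad brell]: brell is <<e,e>,<t,<t,t>>>, spad is <e,e>; result <t,<t,t>>.
[[spad brell] blicket]: blicket is <<t,<t,t>>,t>, [spad brell] is <t,<t,t>>; result t.
[sned [[spad brell] blicket]]: sned is <t,e>, [[spad brell] blicket] is t; result e.
[tifn [sned [[spad brell] blicket]]]: <t,<t,<t,t>>> and e cannot combine by function application — type clash.

type mismatch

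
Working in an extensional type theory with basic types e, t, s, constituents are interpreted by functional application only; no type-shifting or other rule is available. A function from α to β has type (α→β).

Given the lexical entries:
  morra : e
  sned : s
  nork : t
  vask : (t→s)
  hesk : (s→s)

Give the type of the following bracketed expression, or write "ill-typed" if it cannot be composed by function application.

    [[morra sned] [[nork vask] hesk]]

[morra sned]: e with s — neither is a function whose domain matches the other; composition fails here.

ill-typed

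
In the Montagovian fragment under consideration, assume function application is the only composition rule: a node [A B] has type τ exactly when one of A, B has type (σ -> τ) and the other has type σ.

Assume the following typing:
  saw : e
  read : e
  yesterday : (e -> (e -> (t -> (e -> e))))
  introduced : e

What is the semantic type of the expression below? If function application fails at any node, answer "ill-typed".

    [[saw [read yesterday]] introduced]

At [read yesterday], yesterday : (e -> (e -> (t -> (e -> e)))) takes read : e, giving (e -> (t -> (e -> e))).
At [saw [read yesterday]], [read yesterday] : (e -> (t -> (e -> e))) takes saw : e, giving (t -> (e -> e)).
[[saw [read yesterday]] introduced]: (t -> (e -> e)) and e cannot combine by function application — type clash.

ill-typed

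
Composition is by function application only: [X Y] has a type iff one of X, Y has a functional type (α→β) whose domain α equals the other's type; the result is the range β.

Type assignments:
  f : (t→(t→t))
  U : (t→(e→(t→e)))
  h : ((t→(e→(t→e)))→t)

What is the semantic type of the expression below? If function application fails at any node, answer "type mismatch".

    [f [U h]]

[U h]: h is ((t→(e→(t→e)))→t), U is (t→(e→(t→e))); result t.
[f [U h]]: f is (t→(t→t)), [U h] is t; result (t→t).

(t→t)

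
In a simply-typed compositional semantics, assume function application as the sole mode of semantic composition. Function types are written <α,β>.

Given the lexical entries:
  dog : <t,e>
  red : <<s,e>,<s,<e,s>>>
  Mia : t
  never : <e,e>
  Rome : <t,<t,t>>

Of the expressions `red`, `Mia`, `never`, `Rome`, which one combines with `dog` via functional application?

red : <<s,e>,<s,<e,s>>> — no; dog wants t, and red wants <s,e>.
Mia — combines: dog : <t,e> takes Mia : t as argument, giving e.
never : <e,e> — no; dog wants t, and never wants e.
Rome : <t,<t,t>> — no; dog wants t, and Rome wants t.

Mia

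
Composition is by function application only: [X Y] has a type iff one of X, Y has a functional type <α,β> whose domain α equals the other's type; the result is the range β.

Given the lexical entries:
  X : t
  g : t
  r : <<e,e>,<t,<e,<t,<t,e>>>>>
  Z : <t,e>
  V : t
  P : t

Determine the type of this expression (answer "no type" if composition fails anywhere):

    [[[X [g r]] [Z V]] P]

[g r]: t and <<e,e>,<t,<e,<t,<t,e>>>>> cannot combine by function application — type clash.

no type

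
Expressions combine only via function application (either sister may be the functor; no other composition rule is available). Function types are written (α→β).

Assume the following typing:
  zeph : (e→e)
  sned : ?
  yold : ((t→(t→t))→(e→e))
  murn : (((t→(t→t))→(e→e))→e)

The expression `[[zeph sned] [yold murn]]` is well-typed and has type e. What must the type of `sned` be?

((e→e)→(e→e))

[[zeph sned] [yold murn]] is required to be e. [yold murn] : e cannot yield e as functor, so [zeph sned] : (e→e).
[zeph sned] is required to be (e→e). zeph : (e→e) cannot yield (e→e) as functor, so sned : ((e→e)→(e→e)).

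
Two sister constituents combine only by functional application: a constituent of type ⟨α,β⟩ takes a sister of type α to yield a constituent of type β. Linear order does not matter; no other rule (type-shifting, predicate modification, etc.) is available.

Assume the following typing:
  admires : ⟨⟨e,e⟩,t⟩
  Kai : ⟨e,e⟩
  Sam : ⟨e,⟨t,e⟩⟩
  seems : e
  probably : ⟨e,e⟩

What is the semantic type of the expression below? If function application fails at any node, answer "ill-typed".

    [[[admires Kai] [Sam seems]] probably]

[admires Kai]: ⟨⟨e,e⟩,t⟩ applied to ⟨e,e⟩ yields t.
[Sam seems]: ⟨e,⟨t,e⟩⟩ applied to e yields ⟨t,e⟩.
[[admires Kai] [Sam seems]]: ⟨t,e⟩ applied to t yields e.
[[[admires Kai] [Sam seems]] probably]: ⟨e,e⟩ applied to e yields e.

e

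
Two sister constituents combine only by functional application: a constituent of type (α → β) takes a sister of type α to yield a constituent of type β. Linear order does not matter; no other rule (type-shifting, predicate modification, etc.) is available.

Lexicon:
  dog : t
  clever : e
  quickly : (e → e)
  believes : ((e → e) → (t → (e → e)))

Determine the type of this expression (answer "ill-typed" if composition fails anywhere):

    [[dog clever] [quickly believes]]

ill-typed

[dog clever]: t with e — neither is a function whose domain matches the other; composition fails here.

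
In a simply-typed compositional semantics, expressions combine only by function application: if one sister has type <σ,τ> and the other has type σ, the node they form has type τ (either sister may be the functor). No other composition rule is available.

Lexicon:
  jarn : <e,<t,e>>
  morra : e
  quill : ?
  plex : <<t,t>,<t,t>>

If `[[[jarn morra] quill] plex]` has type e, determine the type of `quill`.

[[[jarn morra] quill] plex] must have type e. The sister plex has type <<t,t>,<t,t>>; that is not a function onto e, so [[jarn morra] quill] must be the functor, of type <<<t,t>,<t,t>>,e>.
[[jarn morra] quill] must have type <<<t,t>,<t,t>>,e>. The sister [jarn morra] has type <t,e>; that is not a function onto <<<t,t>,<t,t>>,e>, so quill must be the functor, of type <<t,e>,<<<t,t>,<t,t>>,e>>.

<<t,e>,<<<t,t>,<t,t>>,e>>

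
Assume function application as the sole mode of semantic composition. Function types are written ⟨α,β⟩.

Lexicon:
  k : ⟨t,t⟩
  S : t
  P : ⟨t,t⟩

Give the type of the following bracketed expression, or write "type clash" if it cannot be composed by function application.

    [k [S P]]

[S P]: ⟨t,t⟩ applied to t yields t.
[k [S P]]: ⟨t,t⟩ applied to t yields t.

t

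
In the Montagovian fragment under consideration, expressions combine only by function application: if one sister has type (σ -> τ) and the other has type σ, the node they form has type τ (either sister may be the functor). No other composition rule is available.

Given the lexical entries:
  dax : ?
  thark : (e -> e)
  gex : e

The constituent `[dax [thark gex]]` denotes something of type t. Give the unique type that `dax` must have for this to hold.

At [dax [thark gex]] (required: t): [thark gex] is e, which is not a function with range t; hence dax is the functor — type (e -> t).

(e -> t)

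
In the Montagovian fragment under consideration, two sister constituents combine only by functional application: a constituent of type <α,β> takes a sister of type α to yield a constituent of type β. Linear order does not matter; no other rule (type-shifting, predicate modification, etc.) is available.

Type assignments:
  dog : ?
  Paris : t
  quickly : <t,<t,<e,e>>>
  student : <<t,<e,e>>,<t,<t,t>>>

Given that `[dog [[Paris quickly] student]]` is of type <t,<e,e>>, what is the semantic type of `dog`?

<<t,<t,t>>,<t,<e,e>>>

[dog [[Paris quickly] student]] must have type <t,<e,e>>. The sister [[Paris quickly] student] has type <t,<t,t>>; that is not a function onto <t,<e,e>>, so dog must be the functor, of type <<t,<t,t>>,<t,<e,e>>>.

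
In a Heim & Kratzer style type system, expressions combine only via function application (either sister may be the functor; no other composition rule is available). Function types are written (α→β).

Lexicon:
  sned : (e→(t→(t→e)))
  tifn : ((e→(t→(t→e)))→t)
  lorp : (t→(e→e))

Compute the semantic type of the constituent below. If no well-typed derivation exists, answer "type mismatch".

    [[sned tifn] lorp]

(e→e)

[sned tifn]: ((e→(t→(t→e)))→t) applied to (e→(t→(t→e))) yields t.
[[sned tifn] lorp]: (t→(e→e)) applied to t yields (e→e).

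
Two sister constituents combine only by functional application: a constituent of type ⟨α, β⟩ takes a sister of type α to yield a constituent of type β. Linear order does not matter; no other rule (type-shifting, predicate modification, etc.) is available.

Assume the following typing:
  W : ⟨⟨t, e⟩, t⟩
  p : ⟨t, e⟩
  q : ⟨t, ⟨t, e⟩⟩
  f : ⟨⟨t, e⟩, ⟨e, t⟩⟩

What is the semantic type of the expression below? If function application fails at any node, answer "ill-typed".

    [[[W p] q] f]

[W p]: W is ⟨⟨t, e⟩, t⟩, p is ⟨t, e⟩; result t.
[[W p] q]: q is ⟨t, ⟨t, e⟩⟩, [W p] is t; result ⟨t, e⟩.
[[[W p] q] f]: f is ⟨⟨t, e⟩, ⟨e, t⟩⟩, [[W p] q] is ⟨t, e⟩; result ⟨e, t⟩.

⟨e, t⟩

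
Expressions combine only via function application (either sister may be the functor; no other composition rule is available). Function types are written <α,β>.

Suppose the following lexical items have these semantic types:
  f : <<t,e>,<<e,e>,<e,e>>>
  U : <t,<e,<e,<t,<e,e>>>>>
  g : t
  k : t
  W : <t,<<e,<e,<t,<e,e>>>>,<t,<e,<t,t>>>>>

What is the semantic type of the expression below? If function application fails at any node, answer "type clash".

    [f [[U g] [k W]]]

[U g]: <t,<e,<e,<t,<e,e>>>>> applied to t yields <e,<e,<t,<e,e>>>>.
[k W]: <t,<<e,<e,<t,<e,e>>>>,<t,<e,<t,t>>>>> applied to t yields <<e,<e,<t,<e,e>>>>,<t,<e,<t,t>>>>.
[[U g] [k W]]: <<e,<e,<t,<e,e>>>>,<t,<e,<t,t>>>> applied to <e,<e,<t,<e,e>>>> yields <t,<e,<t,t>>>.
At [f [[U g] [k W]]]: neither <<t,e>,<<e,e>,<e,e>>> nor <t,<e,<t,t>>> can take the other as argument; the node is ill-typed.

type clash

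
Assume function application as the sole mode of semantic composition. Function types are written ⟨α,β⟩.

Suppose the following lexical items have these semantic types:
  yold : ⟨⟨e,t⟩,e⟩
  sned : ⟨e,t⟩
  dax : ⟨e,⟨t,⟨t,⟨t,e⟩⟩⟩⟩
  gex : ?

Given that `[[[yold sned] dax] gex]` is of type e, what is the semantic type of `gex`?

At [[[yold sned] dax] gex] (required: e): [[yold sned] dax] is ⟨t,⟨t,⟨t,e⟩⟩⟩, which is not a function with range e; hence gex is the functor — type ⟨⟨t,⟨t,⟨t,e⟩⟩⟩,e⟩.

⟨⟨t,⟨t,⟨t,e⟩⟩⟩,e⟩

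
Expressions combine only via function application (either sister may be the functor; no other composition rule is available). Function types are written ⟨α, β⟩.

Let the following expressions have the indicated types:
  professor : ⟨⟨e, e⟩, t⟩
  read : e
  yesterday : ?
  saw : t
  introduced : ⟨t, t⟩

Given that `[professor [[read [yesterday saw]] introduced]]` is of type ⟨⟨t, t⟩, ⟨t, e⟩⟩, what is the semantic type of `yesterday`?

⟨t, ⟨e, ⟨⟨t, t⟩, ⟨⟨⟨e, e⟩, t⟩, ⟨⟨t, t⟩, ⟨t, e⟩⟩⟩⟩⟩⟩

[professor [[read [yesterday saw]] introduced]] is required to be ⟨⟨t, t⟩, ⟨t, e⟩⟩. professor : ⟨⟨e, e⟩, t⟩ cannot yield ⟨⟨t, t⟩, ⟨t, e⟩⟩ as functor, so [[read [yesterday saw]] introduced] : ⟨⟨⟨e, e⟩, t⟩, ⟨⟨t, t⟩, ⟨t, e⟩⟩⟩.
[[read [yesterday saw]] introduced] is required to be ⟨⟨⟨e, e⟩, t⟩, ⟨⟨t, t⟩, ⟨t, e⟩⟩⟩. introduced : ⟨t, t⟩ cannot yield ⟨⟨⟨e, e⟩, t⟩, ⟨⟨t, t⟩, ⟨t, e⟩⟩⟩ as functor, so [read [yesterday saw]] : ⟨⟨t, t⟩, ⟨⟨⟨e, e⟩, t⟩, ⟨⟨t, t⟩, ⟨t, e⟩⟩⟩⟩.
[read [yesterday saw]] is required to be ⟨⟨t, t⟩, ⟨⟨⟨e, e⟩, t⟩, ⟨⟨t, t⟩, ⟨t, e⟩⟩⟩⟩. read : e cannot yield ⟨⟨t, t⟩, ⟨⟨⟨e, e⟩, t⟩, ⟨⟨t, t⟩, ⟨t, e⟩⟩⟩⟩ as functor, so [yesterday saw] : ⟨e, ⟨⟨t, t⟩, ⟨⟨⟨e, e⟩, t⟩, ⟨⟨t, t⟩, ⟨t, e⟩⟩⟩⟩⟩.
[yesterday saw] is required to be ⟨e, ⟨⟨t, t⟩, ⟨⟨⟨e, e⟩, t⟩, ⟨⟨t, t⟩, ⟨t, e⟩⟩⟩⟩⟩. saw : t cannot yield ⟨e, ⟨⟨t, t⟩, ⟨⟨⟨e, e⟩, t⟩, ⟨⟨t, t⟩, ⟨t, e⟩⟩⟩⟩⟩ as functor, so yesterday : ⟨t, ⟨e, ⟨⟨t, t⟩, ⟨⟨⟨e, e⟩, t⟩, ⟨⟨t, t⟩, ⟨t, e⟩⟩⟩⟩⟩⟩.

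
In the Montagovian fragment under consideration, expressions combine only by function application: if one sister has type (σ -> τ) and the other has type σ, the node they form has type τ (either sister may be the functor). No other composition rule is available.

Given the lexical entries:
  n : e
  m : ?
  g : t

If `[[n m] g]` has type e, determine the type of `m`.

[[n m] g] must have type e. The sister g has type t; that is not a function onto e, so [n m] must be the functor, of type (t -> e).
[n m] must have type (t -> e). The sister n has type e; that is not a function onto (t -> e), so m must be the functor, of type (e -> (t -> e)).

(e -> (t -> e))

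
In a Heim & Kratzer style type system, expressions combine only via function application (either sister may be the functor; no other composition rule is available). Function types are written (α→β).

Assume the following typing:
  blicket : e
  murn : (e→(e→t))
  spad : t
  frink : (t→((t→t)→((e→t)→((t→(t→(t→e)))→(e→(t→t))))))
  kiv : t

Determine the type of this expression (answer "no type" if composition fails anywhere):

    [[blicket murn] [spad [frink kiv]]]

[blicket murn] — murn of type (e→(e→t)) combines with blicket of type e: type (e→t).
[frink kiv] — frink of type (t→((t→t)→((e→t)→((t→(t→(t→e)))→(e→(t→t)))))) combines with kiv of type t: type ((t→t)→((e→t)→((t→(t→(t→e)))→(e→(t→t))))).
[spad [frink kiv]]: t with ((t→t)→((e→t)→((t→(t→(t→e)))→(e→(t→t))))) — neither is a function whose domain matches the other; composition fails here.

no type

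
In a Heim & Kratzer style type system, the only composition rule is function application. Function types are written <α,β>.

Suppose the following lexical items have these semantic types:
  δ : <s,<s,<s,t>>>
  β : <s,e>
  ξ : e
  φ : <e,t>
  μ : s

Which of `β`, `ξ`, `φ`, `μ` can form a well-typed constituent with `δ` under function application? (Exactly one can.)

μ

β : <s,e> — no; δ wants s, and β wants s.
ξ : e — no; δ wants s, and ξ wants nothing (atomic).
φ : <e,t> — no; δ wants s, and φ wants e.
μ — combines: δ : <s,<s,<s,t>>> takes μ : s as argument, giving <s,<s,t>>.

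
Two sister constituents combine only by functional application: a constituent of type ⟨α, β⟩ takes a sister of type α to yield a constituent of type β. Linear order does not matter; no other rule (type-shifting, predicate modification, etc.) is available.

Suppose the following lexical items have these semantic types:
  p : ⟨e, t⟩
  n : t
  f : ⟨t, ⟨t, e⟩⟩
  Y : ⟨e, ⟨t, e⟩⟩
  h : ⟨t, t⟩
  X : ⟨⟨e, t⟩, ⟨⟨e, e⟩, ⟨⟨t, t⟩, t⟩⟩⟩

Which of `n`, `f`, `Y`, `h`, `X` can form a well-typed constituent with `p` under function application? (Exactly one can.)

n : t — does not combine with p.
f : ⟨t, ⟨t, e⟩⟩ — does not combine with p.
Y : ⟨e, ⟨t, e⟩⟩ — does not combine with p.
h : ⟨t, t⟩ — does not combine with p.
X — combines: X : ⟨⟨e, t⟩, ⟨⟨e, e⟩, ⟨⟨t, t⟩, t⟩⟩⟩ takes p : ⟨e, t⟩ as argument, giving ⟨⟨e, e⟩, ⟨⟨t, t⟩, t⟩⟩.

X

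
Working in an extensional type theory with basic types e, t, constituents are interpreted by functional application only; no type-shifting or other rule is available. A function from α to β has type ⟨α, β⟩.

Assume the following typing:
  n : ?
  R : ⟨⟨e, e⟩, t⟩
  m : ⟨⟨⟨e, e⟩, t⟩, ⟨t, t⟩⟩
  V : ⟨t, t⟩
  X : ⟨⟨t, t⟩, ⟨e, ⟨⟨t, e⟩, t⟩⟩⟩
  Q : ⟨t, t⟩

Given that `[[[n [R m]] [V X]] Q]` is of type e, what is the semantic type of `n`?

⟨⟨t, t⟩, ⟨⟨e, ⟨⟨t, e⟩, t⟩⟩, ⟨⟨t, t⟩, e⟩⟩⟩

At [[[n [R m]] [V X]] Q] (required: e): Q is ⟨t, t⟩, which is not a function with range e; hence [[n [R m]] [V X]] is the functor — type ⟨⟨t, t⟩, e⟩.
At [[n [R m]] [V X]] (required: ⟨⟨t, t⟩, e⟩): [V X] is ⟨e, ⟨⟨t, e⟩, t⟩⟩, which is not a function with range ⟨⟨t, t⟩, e⟩; hence [n [R m]] is the functor — type ⟨⟨e, ⟨⟨t, e⟩, t⟩⟩, ⟨⟨t, t⟩, e⟩⟩.
At [n [R m]] (required: ⟨⟨e, ⟨⟨t, e⟩, t⟩⟩, ⟨⟨t, t⟩, e⟩⟩): [R m] is ⟨t, t⟩, which is not a function with range ⟨⟨e, ⟨⟨t, e⟩, t⟩⟩, ⟨⟨t, t⟩, e⟩⟩; hence n is the functor — type ⟨⟨t, t⟩, ⟨⟨e, ⟨⟨t, e⟩, t⟩⟩, ⟨⟨t, t⟩, e⟩⟩⟩.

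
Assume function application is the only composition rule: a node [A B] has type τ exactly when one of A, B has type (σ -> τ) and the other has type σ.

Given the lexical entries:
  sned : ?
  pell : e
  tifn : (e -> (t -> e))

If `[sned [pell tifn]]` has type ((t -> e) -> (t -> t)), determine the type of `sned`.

For [sned [pell tifn]] to have type ((t -> e) -> (t -> t)) with [pell tifn] of type (t -> e), sned must be the function: sned : ((t -> e) -> ((t -> e) -> (t -> t))).

((t -> e) -> ((t -> e) -> (t -> t)))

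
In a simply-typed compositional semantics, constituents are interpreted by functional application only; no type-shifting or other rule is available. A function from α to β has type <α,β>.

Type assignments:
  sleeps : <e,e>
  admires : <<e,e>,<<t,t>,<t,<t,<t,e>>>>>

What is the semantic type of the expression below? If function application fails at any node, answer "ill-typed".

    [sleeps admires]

[sleeps admires]: functor admires : <<e,e>,<<t,t>,<t,<t,<t,e>>>>>, argument sleeps : <e,e>; result <<t,t>,<t,<t,<t,e>>>>.

<<t,t>,<t,<t,<t,e>>>>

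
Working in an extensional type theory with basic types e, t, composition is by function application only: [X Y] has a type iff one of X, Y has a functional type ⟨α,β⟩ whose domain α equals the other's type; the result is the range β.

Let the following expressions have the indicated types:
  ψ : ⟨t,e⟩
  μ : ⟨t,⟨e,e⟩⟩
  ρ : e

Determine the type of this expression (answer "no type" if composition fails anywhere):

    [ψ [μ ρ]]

[μ ρ]: ⟨t,⟨e,e⟩⟩ with e — neither is a function whose domain matches the other; composition fails here.

no type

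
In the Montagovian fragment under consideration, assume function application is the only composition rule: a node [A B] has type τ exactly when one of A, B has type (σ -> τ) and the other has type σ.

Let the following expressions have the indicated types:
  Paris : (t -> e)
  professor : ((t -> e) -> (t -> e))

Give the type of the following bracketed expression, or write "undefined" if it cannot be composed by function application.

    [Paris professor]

(t -> e)

At [Paris professor], professor : ((t -> e) -> (t -> e)) takes Paris : (t -> e), giving (t -> e).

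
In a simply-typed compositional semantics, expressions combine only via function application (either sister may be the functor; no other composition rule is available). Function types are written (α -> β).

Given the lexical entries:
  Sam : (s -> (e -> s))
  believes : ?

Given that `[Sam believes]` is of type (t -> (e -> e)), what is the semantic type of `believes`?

((s -> (e -> s)) -> (t -> (e -> e)))

[Sam believes] is required to be (t -> (e -> e)). Sam : (s -> (e -> s)) cannot yield (t -> (e -> e)) as functor, so believes : ((s -> (e -> s)) -> (t -> (e -> e))).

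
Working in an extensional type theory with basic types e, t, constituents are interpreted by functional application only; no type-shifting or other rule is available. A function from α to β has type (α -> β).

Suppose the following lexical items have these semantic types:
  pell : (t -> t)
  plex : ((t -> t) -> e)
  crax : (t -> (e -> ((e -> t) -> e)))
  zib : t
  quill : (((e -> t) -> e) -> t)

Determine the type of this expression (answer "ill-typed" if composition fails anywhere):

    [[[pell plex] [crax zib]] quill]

t

[pell plex]: functor plex : ((t -> t) -> e), argument pell : (t -> t); result e.
[crax zib]: functor crax : (t -> (e -> ((e -> t) -> e))), argument zib : t; result (e -> ((e -> t) -> e)).
[[pell plex] [crax zib]]: functor [crax zib] : (e -> ((e -> t) -> e)), argument [pell plex] : e; result ((e -> t) -> e).
[[[pell plex] [crax zib]] quill]: functor quill : (((e -> t) -> e) -> t), argument [[pell plex] [crax zib]] : ((e -> t) -> e); result t.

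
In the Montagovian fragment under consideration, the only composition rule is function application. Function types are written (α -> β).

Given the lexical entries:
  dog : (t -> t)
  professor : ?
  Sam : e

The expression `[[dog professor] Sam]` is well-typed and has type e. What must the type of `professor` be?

((t -> t) -> (e -> e))

At [[dog professor] Sam] (required: e): Sam is e, which is not a function with range e; hence [dog professor] is the functor — type (e -> e).
At [dog professor] (required: (e -> e)): dog is (t -> t), which is not a function with range (e -> e); hence professor is the functor — type ((t -> t) -> (e -> e)).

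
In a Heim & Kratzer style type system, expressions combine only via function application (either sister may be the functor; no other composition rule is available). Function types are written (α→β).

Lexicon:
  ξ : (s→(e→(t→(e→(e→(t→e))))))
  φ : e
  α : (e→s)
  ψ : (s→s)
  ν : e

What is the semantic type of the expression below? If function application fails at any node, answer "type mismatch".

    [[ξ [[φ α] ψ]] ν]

(t→(e→(e→(t→e))))

[φ α]: (e→s) applied to e yields s.
[[φ α] ψ]: (s→s) applied to s yields s.
[ξ [[φ α] ψ]]: (s→(e→(t→(e→(e→(t→e)))))) applied to s yields (e→(t→(e→(e→(t→e))))).
[[ξ [[φ α] ψ]] ν]: (e→(t→(e→(e→(t→e))))) applied to e yields (t→(e→(e→(t→e)))).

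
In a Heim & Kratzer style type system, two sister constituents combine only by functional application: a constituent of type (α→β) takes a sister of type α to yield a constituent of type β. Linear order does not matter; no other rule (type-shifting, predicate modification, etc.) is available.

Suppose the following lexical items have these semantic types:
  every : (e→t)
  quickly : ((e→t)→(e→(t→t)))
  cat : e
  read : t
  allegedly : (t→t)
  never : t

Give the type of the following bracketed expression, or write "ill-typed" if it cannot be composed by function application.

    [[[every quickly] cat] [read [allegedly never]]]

[every quickly]: functor quickly : ((e→t)→(e→(t→t))), argument every : (e→t); result (e→(t→t)).
[[every quickly] cat]: functor [every quickly] : (e→(t→t)), argument cat : e; result (t→t).
[allegedly never]: functor allegedly : (t→t), argument never : t; result t.
[read [allegedly never]]: t and t cannot combine by function application — type clash.

ill-typed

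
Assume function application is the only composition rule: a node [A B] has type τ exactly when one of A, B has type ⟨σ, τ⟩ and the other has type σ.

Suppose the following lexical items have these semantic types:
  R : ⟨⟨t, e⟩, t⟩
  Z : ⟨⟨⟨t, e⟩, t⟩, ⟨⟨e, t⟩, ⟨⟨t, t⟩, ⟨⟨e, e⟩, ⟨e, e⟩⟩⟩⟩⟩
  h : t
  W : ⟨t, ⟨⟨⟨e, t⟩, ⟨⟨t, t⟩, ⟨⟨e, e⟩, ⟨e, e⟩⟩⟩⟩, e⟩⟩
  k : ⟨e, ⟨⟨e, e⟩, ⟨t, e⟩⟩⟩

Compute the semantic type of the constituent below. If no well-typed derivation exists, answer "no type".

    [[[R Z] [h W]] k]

[R Z]: ⟨⟨⟨t, e⟩, t⟩, ⟨⟨e, t⟩, ⟨⟨t, t⟩, ⟨⟨e, e⟩, ⟨e, e⟩⟩⟩⟩⟩ applied to ⟨⟨t, e⟩, t⟩ yields ⟨⟨e, t⟩, ⟨⟨t, t⟩, ⟨⟨e, e⟩, ⟨e, e⟩⟩⟩⟩.
[h W]: ⟨t, ⟨⟨⟨e, t⟩, ⟨⟨t, t⟩, ⟨⟨e, e⟩, ⟨e, e⟩⟩⟩⟩, e⟩⟩ applied to t yields ⟨⟨⟨e, t⟩, ⟨⟨t, t⟩, ⟨⟨e, e⟩, ⟨e, e⟩⟩⟩⟩, e⟩.
[[R Z] [h W]]: ⟨⟨⟨e, t⟩, ⟨⟨t, t⟩, ⟨⟨e, e⟩, ⟨e, e⟩⟩⟩⟩, e⟩ applied to ⟨⟨e, t⟩, ⟨⟨t, t⟩, ⟨⟨e, e⟩, ⟨e, e⟩⟩⟩⟩ yields e.
[[[R Z] [h W]] k]: ⟨e, ⟨⟨e, e⟩, ⟨t, e⟩⟩⟩ applied to e yields ⟨⟨e, e⟩, ⟨t, e⟩⟩.

⟨⟨e, e⟩, ⟨t, e⟩⟩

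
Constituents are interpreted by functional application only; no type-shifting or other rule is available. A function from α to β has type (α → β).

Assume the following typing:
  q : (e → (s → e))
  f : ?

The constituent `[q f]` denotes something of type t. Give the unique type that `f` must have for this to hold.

((e → (s → e)) → t)

[q f] must have type t. The sister q has type (e → (s → e)); that is not a function onto t, so f must be the functor, of type ((e → (s → e)) → t).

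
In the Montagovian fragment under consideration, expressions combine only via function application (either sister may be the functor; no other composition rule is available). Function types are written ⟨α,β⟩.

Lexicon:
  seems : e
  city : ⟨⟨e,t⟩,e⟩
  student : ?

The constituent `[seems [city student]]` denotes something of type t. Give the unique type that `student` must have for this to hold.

For [seems [city student]] to have type t with seems of type e, [city student] must be the function: [city student] : ⟨e,t⟩.
For [city student] to have type ⟨e,t⟩ with city of type ⟨⟨e,t⟩,e⟩, student must be the function: student : ⟨⟨⟨e,t⟩,e⟩,⟨e,t⟩⟩.

⟨⟨⟨e,t⟩,e⟩,⟨e,t⟩⟩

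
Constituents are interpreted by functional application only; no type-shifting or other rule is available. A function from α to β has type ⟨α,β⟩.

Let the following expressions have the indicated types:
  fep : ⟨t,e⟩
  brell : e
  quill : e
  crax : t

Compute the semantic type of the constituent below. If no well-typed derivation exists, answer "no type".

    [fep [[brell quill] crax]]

[brell quill]: e with e — neither is a function whose domain matches the other; composition fails here.

no type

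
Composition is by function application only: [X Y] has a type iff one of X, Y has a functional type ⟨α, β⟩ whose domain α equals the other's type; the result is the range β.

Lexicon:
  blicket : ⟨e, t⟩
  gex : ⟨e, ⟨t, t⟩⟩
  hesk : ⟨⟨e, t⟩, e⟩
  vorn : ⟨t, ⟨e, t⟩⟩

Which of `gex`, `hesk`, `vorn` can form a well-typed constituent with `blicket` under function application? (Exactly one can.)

gex : ⟨e, ⟨t, t⟩⟩ — neither side's domain matches the other.
hesk — combines: hesk : ⟨⟨e, t⟩, e⟩ takes blicket : ⟨e, t⟩ as argument, giving e.
vorn : ⟨t, ⟨e, t⟩⟩ — neither side's domain matches the other.

hesk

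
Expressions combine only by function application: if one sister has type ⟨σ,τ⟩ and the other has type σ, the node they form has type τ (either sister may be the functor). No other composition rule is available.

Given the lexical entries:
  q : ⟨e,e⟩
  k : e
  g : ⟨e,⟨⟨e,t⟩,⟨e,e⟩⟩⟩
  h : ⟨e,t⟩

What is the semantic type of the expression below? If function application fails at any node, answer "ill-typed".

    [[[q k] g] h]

⟨e,e⟩

At [q k], q : ⟨e,e⟩ takes k : e, giving e.
At [[q k] g], g : ⟨e,⟨⟨e,t⟩,⟨e,e⟩⟩⟩ takes [q k] : e, giving ⟨⟨e,t⟩,⟨e,e⟩⟩.
At [[[q k] g] h], [[q k] g] : ⟨⟨e,t⟩,⟨e,e⟩⟩ takes h : ⟨e,t⟩, giving ⟨e,e⟩.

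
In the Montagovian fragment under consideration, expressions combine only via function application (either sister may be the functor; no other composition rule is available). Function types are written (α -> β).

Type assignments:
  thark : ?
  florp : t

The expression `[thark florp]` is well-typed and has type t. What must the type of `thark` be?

(t -> t)

At [thark florp] (required: t): florp is t, which is not a function with range t; hence thark is the functor — type (t -> t).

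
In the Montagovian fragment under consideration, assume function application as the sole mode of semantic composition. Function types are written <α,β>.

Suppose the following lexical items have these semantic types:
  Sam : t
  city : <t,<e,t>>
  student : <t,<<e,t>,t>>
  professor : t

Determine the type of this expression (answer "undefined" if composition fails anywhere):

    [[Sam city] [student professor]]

t

[Sam city]: functor city : <t,<e,t>>, argument Sam : t; result <e,t>.
[student professor]: functor student : <t,<<e,t>,t>>, argument professor : t; result <<e,t>,t>.
[[Sam city] [student professor]]: functor [student professor] : <<e,t>,t>, argument [Sam city] : <e,t>; result t.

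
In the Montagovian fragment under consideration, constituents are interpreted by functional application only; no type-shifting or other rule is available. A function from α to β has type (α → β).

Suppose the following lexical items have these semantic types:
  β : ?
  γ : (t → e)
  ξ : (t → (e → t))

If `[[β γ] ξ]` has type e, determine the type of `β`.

((t → e) → ((t → (e → t)) → e))

At [[β γ] ξ] (required: e): ξ is (t → (e → t)), which is not a function with range e; hence [β γ] is the functor — type ((t → (e → t)) → e).
At [β γ] (required: ((t → (e → t)) → e)): γ is (t → e), which is not a function with range ((t → (e → t)) → e); hence β is the functor — type ((t → e) → ((t → (e → t)) → e)).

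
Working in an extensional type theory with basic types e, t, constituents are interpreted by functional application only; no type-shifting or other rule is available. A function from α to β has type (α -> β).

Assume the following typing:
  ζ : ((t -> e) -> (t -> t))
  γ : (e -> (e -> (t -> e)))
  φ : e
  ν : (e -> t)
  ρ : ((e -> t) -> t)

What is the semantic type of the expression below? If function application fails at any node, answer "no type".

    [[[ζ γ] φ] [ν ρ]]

[ζ γ]: ((t -> e) -> (t -> t)) and (e -> (e -> (t -> e))) cannot combine by function application — type clash.

no type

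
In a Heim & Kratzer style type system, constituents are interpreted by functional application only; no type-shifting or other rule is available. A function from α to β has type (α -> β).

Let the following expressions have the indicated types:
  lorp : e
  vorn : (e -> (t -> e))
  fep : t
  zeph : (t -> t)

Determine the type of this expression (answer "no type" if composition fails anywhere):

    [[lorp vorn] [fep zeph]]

[lorp vorn]: vorn is (e -> (t -> e)), lorp is e; result (t -> e).
[fep zeph]: zeph is (t -> t), fep is t; result t.
[[lorp vorn] [fep zeph]]: [lorp vorn] is (t -> e), [fep zeph] is t; result e.

e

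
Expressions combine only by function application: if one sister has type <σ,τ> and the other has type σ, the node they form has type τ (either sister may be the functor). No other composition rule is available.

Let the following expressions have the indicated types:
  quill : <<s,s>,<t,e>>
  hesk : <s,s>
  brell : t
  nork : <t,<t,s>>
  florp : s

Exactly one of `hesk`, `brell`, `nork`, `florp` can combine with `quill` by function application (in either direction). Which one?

hesk

hesk — combines: quill : <<s,s>,<t,e>> takes hesk : <s,s> as argument, giving <t,e>.
brell : t — quill needs <s,s>; brell needs nothing (atomic); neither fits.
nork : <t,<t,s>> — quill needs <s,s>; nork needs t; neither fits.
florp : s — quill needs <s,s>; florp needs nothing (atomic); neither fits.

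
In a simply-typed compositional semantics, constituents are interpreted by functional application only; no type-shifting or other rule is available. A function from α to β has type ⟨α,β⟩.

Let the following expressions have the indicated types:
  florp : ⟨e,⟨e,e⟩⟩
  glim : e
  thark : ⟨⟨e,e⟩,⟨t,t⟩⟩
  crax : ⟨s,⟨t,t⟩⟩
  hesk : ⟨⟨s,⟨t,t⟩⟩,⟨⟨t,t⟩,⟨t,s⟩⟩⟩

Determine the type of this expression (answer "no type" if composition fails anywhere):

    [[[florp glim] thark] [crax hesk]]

⟨t,s⟩

At [florp glim], florp : ⟨e,⟨e,e⟩⟩ takes glim : e, giving ⟨e,e⟩.
At [[florp glim] thark], thark : ⟨⟨e,e⟩,⟨t,t⟩⟩ takes [florp glim] : ⟨e,e⟩, giving ⟨t,t⟩.
At [crax hesk], hesk : ⟨⟨s,⟨t,t⟩⟩,⟨⟨t,t⟩,⟨t,s⟩⟩⟩ takes crax : ⟨s,⟨t,t⟩⟩, giving ⟨⟨t,t⟩,⟨t,s⟩⟩.
At [[[florp glim] thark] [crax hesk]], [crax hesk] : ⟨⟨t,t⟩,⟨t,s⟩⟩ takes [[florp glim] thark] : ⟨t,t⟩, giving ⟨t,s⟩.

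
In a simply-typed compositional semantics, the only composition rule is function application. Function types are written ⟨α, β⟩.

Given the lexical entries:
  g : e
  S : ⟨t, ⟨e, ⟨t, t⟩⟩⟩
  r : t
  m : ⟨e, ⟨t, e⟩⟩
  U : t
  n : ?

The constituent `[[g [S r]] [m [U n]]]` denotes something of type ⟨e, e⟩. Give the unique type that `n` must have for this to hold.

[[g [S r]] [m [U n]]] must have type ⟨e, e⟩. The sister [g [S r]] has type ⟨t, t⟩; that is not a function onto ⟨e, e⟩, so [m [U n]] must be the functor, of type ⟨⟨t, t⟩, ⟨e, e⟩⟩.
[m [U n]] must have type ⟨⟨t, t⟩, ⟨e, e⟩⟩. The sister m has type ⟨e, ⟨t, e⟩⟩; that is not a function onto ⟨⟨t, t⟩, ⟨e, e⟩⟩, so [U n] must be the functor, of type ⟨⟨e, ⟨t, e⟩⟩, ⟨⟨t, t⟩, ⟨e, e⟩⟩⟩.
[U n] must have type ⟨⟨e, ⟨t, e⟩⟩, ⟨⟨t, t⟩, ⟨e, e⟩⟩⟩. The sister U has type t; that is not a function onto ⟨⟨e, ⟨t, e⟩⟩, ⟨⟨t, t⟩, ⟨e, e⟩⟩⟩, so n must be the functor, of type ⟨t, ⟨⟨e, ⟨t, e⟩⟩, ⟨⟨t, t⟩, ⟨e, e⟩⟩⟩⟩.

⟨t, ⟨⟨e, ⟨t, e⟩⟩, ⟨⟨t, t⟩, ⟨e, e⟩⟩⟩⟩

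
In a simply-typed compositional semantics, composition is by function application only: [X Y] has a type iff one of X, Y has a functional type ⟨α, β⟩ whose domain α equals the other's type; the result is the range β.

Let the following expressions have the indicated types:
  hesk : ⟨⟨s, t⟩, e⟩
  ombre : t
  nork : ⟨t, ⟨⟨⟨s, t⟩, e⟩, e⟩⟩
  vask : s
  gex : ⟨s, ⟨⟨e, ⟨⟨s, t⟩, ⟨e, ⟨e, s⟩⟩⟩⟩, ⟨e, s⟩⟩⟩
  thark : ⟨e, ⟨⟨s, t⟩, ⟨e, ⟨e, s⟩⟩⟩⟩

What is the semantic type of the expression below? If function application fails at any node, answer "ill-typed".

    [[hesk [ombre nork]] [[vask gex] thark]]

[ombre nork]: functor nork : ⟨t, ⟨⟨⟨s, t⟩, e⟩, e⟩⟩, argument ombre : t; result ⟨⟨⟨s, t⟩, e⟩, e⟩.
[hesk [ombre nork]]: functor [ombre nork] : ⟨⟨⟨s, t⟩, e⟩, e⟩, argument hesk : ⟨⟨s, t⟩, e⟩; result e.
[vask gex]: functor gex : ⟨s, ⟨⟨e, ⟨⟨s, t⟩, ⟨e, ⟨e, s⟩⟩⟩⟩, ⟨e, s⟩⟩⟩, argument vask : s; result ⟨⟨e, ⟨⟨s, t⟩, ⟨e, ⟨e, s⟩⟩⟩⟩, ⟨e, s⟩⟩.
[[vask gex] thark]: functor [vask gex] : ⟨⟨e, ⟨⟨s, t⟩, ⟨e, ⟨e, s⟩⟩⟩⟩, ⟨e, s⟩⟩, argument thark : ⟨e, ⟨⟨s, t⟩, ⟨e, ⟨e, s⟩⟩⟩⟩; result ⟨e, s⟩.
[[hesk [ombre nork]] [[vask gex] thark]]: functor [[vask gex] thark] : ⟨e, s⟩, argument [hesk [ombre nork]] : e; result s.

s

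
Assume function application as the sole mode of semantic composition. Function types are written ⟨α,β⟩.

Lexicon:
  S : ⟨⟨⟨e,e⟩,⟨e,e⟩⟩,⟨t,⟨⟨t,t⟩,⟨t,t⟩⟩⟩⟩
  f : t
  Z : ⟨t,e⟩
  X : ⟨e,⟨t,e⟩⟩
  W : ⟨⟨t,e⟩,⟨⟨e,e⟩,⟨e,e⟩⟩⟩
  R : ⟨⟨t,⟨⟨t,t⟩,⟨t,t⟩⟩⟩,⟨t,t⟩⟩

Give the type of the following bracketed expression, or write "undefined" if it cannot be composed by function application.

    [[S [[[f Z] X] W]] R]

[f Z]: functor Z : ⟨t,e⟩, argument f : t; result e.
[[f Z] X]: functor X : ⟨e,⟨t,e⟩⟩, argument [f Z] : e; result ⟨t,e⟩.
[[[f Z] X] W]: functor W : ⟨⟨t,e⟩,⟨⟨e,e⟩,⟨e,e⟩⟩⟩, argument [[f Z] X] : ⟨t,e⟩; result ⟨⟨e,e⟩,⟨e,e⟩⟩.
[S [[[f Z] X] W]]: functor S : ⟨⟨⟨e,e⟩,⟨e,e⟩⟩,⟨t,⟨⟨t,t⟩,⟨t,t⟩⟩⟩⟩, argument [[[f Z] X] W] : ⟨⟨e,e⟩,⟨e,e⟩⟩; result ⟨t,⟨⟨t,t⟩,⟨t,t⟩⟩⟩.
[[S [[[f Z] X] W]] R]: functor R : ⟨⟨t,⟨⟨t,t⟩,⟨t,t⟩⟩⟩,⟨t,t⟩⟩, argument [S [[[f Z] X] W]] : ⟨t,⟨⟨t,t⟩,⟨t,t⟩⟩⟩; result ⟨t,t⟩.

⟨t,t⟩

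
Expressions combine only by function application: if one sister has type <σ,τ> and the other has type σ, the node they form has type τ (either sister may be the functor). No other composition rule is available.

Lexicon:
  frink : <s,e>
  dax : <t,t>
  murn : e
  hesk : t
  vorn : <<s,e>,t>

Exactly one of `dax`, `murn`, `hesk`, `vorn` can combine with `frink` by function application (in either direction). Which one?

vorn

dax : <t,t> — frink needs s; dax needs t; neither fits.
murn : e — frink needs s; murn needs nothing (atomic); neither fits.
hesk : t — frink needs s; hesk needs nothing (atomic); neither fits.
vorn — combines: vorn : <<s,e>,t> takes frink : <s,e> as argument, giving t.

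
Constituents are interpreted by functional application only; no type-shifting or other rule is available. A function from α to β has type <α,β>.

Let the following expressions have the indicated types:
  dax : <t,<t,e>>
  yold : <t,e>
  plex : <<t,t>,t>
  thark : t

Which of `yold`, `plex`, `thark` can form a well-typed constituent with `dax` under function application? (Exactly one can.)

thark

yold : <t,e> — neither side's domain matches the other.
plex : <<t,t>,t> — neither side's domain matches the other.
thark — combines: dax : <t,<t,e>> takes thark : t as argument, giving <t,e>.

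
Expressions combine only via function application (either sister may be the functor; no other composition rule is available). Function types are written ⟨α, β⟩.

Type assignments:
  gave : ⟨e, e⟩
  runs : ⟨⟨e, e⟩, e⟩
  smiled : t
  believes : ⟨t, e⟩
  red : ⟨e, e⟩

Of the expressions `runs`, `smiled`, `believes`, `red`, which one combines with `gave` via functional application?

runs

runs — combines: runs : ⟨⟨e, e⟩, e⟩ takes gave : ⟨e, e⟩ as argument, giving e.
smiled : t — no; gave wants e, and smiled wants nothing (atomic).
believes : ⟨t, e⟩ — no; gave wants e, and believes wants t.
red : ⟨e, e⟩ — no; gave wants e, and red wants e.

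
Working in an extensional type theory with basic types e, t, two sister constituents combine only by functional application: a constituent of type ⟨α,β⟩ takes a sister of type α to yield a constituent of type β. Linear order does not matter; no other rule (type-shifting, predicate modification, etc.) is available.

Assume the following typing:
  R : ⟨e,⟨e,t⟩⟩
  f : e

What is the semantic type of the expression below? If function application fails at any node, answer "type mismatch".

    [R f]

⟨e,t⟩

[R f]: R is ⟨e,⟨e,t⟩⟩, f is e; result ⟨e,t⟩.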